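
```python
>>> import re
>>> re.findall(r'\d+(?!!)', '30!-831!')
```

['3', '83']

`(?!…)`/`(?<!…)` only lets a position through if the neighbouring text does NOT match; no characters are consumed.
Matches: at [0:1] → '3'; at [4:6] → '83'.
No capturing groups, so `findall` returns the 2 full match strings.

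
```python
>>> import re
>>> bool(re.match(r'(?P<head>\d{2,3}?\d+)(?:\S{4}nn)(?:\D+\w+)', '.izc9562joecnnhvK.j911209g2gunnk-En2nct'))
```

The pattern matches 2 to 3 of a digit (lazy), then one or more of a digit (captured as 'head'); then exactly 4 of a non-whitespace character, then the literal 'nn' (non-capturing group); then one or more of a non-digit, then one or more of a word character (non-capturing group).
`re.match` only tries the pattern at the start of the string.
Here the string doesn't start with a match, so the call returns None, and `bool(None)` is False.

False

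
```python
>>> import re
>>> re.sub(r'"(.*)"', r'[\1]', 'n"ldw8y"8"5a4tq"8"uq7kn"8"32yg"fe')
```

'n[ldw8y"8"5a4tq"8"uq7kn"8"32yg]fe'

The replacement refers to a captured group, so each match is rewritten using its own captured text.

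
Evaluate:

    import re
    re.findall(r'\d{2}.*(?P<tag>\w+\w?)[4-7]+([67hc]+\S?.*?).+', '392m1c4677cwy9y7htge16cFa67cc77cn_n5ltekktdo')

Pattern: exactly 2 of a digit, then zero or more of any character; then one or more of a word character, then optionally a word character (captured as 'tag'); then one or more of a character in [4-7]; then one or more of one of [67hc], then optionally a non-whitespace character, then zero or more of any character (lazy) (captured); then one or more of any character.
Lazy quantifiers expand one character at a time until the remainder of the pattern can match.
Matches: at [0:44] match '392m1c4677cwy9y7htge16cFa67cc77cn_n5ltekktdo', groups = ('7', 'cn').
Multiple groups make `findall` return tuples — one 2-tuple for the one match.

[('7', 'cn')]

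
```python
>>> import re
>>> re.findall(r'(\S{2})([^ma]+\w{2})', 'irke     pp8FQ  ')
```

[('ir', 'ke     pp8FQ')]

Pattern: exactly 2 of a non-whitespace character (captured); then one or more of any character except [ma], then exactly 2 of a word character (captured).
Walking the string: at [0:14] match 'irke     pp8FQ', groups = ('ir', 'ke     pp8FQ').
Multiple groups make `findall` return tuples — one 2-tuple for the one match.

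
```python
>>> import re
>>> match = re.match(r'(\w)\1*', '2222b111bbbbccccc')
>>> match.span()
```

(0, 4)

After group 1 captures some text, `\1` only succeeds where that same text appears again.
With `match`, the pattern is implicitly anchored at the beginning.
The match spans [0:4] → '2222'.
Captured: group 1 = '2'.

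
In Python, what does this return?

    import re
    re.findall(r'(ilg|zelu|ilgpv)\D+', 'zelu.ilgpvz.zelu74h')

['zelu']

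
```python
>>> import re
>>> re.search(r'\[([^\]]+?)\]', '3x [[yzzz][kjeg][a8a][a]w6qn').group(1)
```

The match spans [3:10] → '[[yzzz]'.
Captured: group 1 = '[yzzz'.

'[yzzz'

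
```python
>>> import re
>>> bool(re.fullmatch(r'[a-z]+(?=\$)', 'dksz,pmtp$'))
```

False

The lookaround is zero-width — it requires the adjacent text to match without consuming it, so the asserted text isn't part of the match.
`re.fullmatch` requires the pattern to consume the entire string.
Here the pattern can't cover the whole string, so the call returns None, and `bool(None)` is False.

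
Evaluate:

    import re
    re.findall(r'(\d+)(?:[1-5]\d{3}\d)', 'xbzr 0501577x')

['0']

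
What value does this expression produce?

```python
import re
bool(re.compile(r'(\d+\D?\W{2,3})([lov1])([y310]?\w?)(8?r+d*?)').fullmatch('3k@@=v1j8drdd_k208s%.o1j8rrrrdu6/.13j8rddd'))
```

False

For `fullmatch`, every character of the input must be accounted for by the pattern.
Here there's no way to consume every character, so the call returns None, and `bool(None)` is False.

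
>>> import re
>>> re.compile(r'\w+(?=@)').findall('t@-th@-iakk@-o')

['t', 'th', 'iakk']

Lookahead/lookbehind check context without consuming it, so the matched span excludes the asserted characters.
Scanning left to right: at [0:1] → 't'; at [3:5] → 'th'; at [7:11] → 'iakk'.
`findall` yields the raw match text (3 of them) because the pattern has no groups.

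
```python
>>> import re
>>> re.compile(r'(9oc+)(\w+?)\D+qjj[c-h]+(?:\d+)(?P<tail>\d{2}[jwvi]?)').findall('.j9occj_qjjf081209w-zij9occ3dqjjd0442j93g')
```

[('9occ', 'j', '09w'), ('9occ', '3', '42j')]

This matches the literal '9o', then one or more of a literal 'c' (captured); then one or more of a word character (lazy) (captured); then one or more of a non-digit, then the literal 'qjj', then one or more of a character in [c-h]; then one or more of a digit (non-capturing group); then exactly 2 of a digit, then optionally one of [jwvi] (captured as 'tail').
Walking the string: at [2:19] match '9occj_qjjf081209w', groups = ('9occ', 'j', '09w'); at [23:38] match '9occ3dqjjd0442j', groups = ('9occ', '3', '42j').
Multiple groups make `findall` return tuples — one 3-tuple for each match.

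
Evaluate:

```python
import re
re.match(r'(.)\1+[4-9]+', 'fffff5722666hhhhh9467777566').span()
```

`\1` is not a pattern — it's the concrete string captured by group 1, re-applied verbatim.
`re.match` only tries the pattern at the start of the string.
The match spans [0:7] → 'fffff57'.
Captured: group 1 = 'f'.

(0, 7)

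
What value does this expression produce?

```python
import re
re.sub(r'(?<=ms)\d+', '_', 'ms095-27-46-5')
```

'ms_-27-46-5'

Because the assertion is zero-width, the text it checks is not consumed and won't appear in the result.
Matches: at [2:5] → '095'.
Every occurrence is swapped for '_'.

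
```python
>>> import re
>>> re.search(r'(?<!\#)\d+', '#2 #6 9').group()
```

'9'

The negative lookahead/lookbehind blocks any match where the forbidden context is present.
Unlike `match`, `search` isn't anchored — it looks for the pattern anywhere in the string.
The match spans [6:7] → '9'.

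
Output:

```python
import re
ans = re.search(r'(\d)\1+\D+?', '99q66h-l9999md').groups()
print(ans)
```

('9',)

A backreference is literal: `\1` must see the identical characters the first group matched.
`re.search` tries every starting position until one works.
The match spans [0:3] → '99q'.
Captured: group 1 = '9'.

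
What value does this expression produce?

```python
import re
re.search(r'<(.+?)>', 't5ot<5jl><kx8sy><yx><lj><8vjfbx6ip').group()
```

'<5jl>'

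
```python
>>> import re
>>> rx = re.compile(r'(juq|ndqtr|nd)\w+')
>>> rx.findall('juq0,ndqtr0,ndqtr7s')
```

Alternation isn't longest-match — the leftmost alternative that fits at this position is chosen.
Scanning left to right: at [0:4] match 'juq0', group 1 = 'juq'; at [5:11] match 'ndqtr0', group 1 = 'ndqtr'; at [12:19] match 'ndqtr7s', group 1 = 'ndqtr'.
Because there's exactly one group, `findall` drops the full match and keeps group 1 from each hit.

['juq', 'ndqtr', 'ndqtr']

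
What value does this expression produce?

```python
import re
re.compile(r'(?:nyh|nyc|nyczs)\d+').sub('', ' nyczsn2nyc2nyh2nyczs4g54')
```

Matches: at [8:12] → 'nyc2'; at [12:16] → 'nyh2'; at [16:22] → 'nyczs4'.
`sub` substitutes '' at each match site.

' nyczsn2g54'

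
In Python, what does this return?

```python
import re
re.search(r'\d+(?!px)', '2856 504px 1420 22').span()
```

(0, 4)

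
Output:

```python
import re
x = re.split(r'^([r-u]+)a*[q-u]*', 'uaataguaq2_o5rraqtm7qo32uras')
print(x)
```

['', 'u', 'aguaq2_o5rraqtm7qo32uras']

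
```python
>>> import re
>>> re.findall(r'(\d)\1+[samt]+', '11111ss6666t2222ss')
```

['1', '6', '2']

A backreference is literal: `\1` must see the identical characters the first group matched.
Scanning left to right: at [0:7] match '11111ss', group 1 = '1'; at [7:12] match '6666t', group 1 = '6'; at [12:18] match '2222ss', group 1 = '2'.
One capturing group, so `findall` returns just the captured substring from each match — 3 in all.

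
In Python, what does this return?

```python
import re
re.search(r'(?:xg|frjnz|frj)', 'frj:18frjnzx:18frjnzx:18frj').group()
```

'frj'

`re.search` tries every starting position until one works.
The match spans [0:3] → 'frj'.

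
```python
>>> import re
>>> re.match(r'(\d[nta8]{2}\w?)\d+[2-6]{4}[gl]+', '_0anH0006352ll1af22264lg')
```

`match` is anchored at position 0; if the pattern doesn't fit there, it returns None.
Here position 0 doesn't satisfy it, so the call returns None.

None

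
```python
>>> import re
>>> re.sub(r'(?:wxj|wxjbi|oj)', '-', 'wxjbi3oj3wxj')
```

'-bi3-3-'

Branches in `(...|...)` are attempted left-to-right; the first branch that allows the whole pattern to succeed is taken.
Every occurrence is swapped for '-'.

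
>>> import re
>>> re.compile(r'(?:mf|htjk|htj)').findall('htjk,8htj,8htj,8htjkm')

['htjk', 'htj', 'htj', 'htjk']

Branches in `(...|...)` are attempted left-to-right; the first branch that allows the whole pattern to succeed is taken.
`findall` yields the raw match text (4 of them) because the pattern has no groups.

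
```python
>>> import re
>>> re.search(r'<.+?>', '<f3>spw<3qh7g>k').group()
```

`re.search` scans for the first position where the pattern succeeds.
The match spans [0:4] → '<f3>'.

'<f3>'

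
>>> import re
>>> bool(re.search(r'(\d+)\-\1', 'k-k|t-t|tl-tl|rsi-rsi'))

False

A backreference is literal: `\1` must see the identical characters the first group matched.
Here the pattern never matches, so the call returns None, and `bool(None)` is False.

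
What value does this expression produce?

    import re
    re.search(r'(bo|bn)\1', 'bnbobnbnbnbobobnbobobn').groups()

The match spans [4:8] → 'bnbn'.
Captured: group 1 = 'bn'.

('bn',)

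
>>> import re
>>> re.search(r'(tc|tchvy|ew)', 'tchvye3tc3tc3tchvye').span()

Branches in `(...|...)` are attempted left-to-right; the first branch that allows the whole pattern to succeed is taken.
Unlike `match`, `search` isn't anchored — it looks for the pattern anywhere in the string.
The match spans [0:2] → 'tc'.
Captured: group 1 = 'tc'.

(0, 2)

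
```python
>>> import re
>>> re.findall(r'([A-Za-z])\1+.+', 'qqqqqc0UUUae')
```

['q']

`\1` is not a pattern — it's the concrete string captured by group 1, re-applied verbatim.
With a single group, `findall` returns only what that group captured — 1 item.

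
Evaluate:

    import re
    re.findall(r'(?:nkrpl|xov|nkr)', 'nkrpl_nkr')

Branches in `(...|...)` are attempted left-to-right; the first branch that allows the whole pattern to succeed is taken.
Matches: at [0:5] → 'nkrpl'; at [6:9] → 'nkr'.
No capturing groups, so `findall` returns the 2 full match strings.

['nkrpl', 'nkr']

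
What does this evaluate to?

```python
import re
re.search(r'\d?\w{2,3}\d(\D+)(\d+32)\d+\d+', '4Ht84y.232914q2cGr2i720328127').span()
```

(0, 13)

Pattern: optionally a digit, then 2 to 3 of a word character, then a digit; then one or more of a non-digit (captured); then one or more of a digit, then the literal '32' (captured); then one or more of a digit, then one or more of a digit.
`re.search` scans for the first position where the pattern succeeds.
The match spans [0:13] → '4Ht84y.232914'.
Captured: group 1 = 'y.', group 2 = '232'.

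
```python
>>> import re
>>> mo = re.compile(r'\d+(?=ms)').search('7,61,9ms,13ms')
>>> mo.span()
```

(5, 6)

Because the assertion is zero-width, the text it checks is not consumed and won't appear in the result.
The match spans [5:6] → '9'.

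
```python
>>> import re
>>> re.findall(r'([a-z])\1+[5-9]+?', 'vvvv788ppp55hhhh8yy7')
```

`\1` is not a pattern — it's the concrete string captured by group 1, re-applied verbatim.
Walking the string: at [0:5] match 'vvvv7', group 1 = 'v'; at [7:11] match 'ppp5', group 1 = 'p'; at [12:17] match 'hhhh8', group 1 = 'h'; at [17:20] match 'yy7', group 1 = 'y'.
With a single group, `findall` returns only what that group captured — 4 items.

['v', 'p', 'h', 'y']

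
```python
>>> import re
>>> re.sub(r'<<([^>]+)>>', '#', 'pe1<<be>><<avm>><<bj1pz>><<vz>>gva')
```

'pe1####gva'

Each match is replaced by '#'.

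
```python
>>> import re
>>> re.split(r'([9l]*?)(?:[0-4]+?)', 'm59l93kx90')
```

['m5', '9l9', 'kx', '9', '']

The pattern matches zero or more of one of [9l] (lazy) (captured); then one or more of a character in [0-4] (lazy) (non-capturing group).
With a capturing group present, the delimiter's captured portion is kept in the result list.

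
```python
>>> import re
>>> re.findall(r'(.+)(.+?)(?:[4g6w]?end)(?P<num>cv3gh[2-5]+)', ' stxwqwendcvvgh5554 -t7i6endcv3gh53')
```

[(' stxwqwendcvvgh5554 -t7i', '6', 'cv3gh53')]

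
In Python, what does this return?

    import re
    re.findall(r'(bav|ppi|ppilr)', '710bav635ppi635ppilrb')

Alternation isn't longest-match — the leftmost alternative that fits at this position is chosen.
`findall` collects group 1 from each match (3 total).

['bav', 'ppi', 'ppi']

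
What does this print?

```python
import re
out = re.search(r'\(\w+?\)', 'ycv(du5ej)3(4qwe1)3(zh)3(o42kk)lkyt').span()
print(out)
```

(3, 10)

`re.search` scans for the first position where the pattern succeeds.
The match spans [3:10] → '(du5ej)'.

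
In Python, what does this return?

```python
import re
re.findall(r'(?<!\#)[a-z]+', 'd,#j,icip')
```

Because the assertion is negative and zero-width, positions next to the forbidden text are skipped.
With no groups in the pattern, `findall` gives back each whole match — 2 here.

['d', 'icip']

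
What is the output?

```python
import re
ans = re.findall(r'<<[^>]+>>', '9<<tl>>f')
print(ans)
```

['<<tl>>']

Since nothing is captured, `findall` lists the 1 matched substring directly.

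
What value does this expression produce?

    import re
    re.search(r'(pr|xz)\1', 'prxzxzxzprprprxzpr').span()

`\1` has to match the exact text group 1 already captured.
Unlike `match`, `search` isn't anchored — it looks for the pattern anywhere in the string.
The match spans [2:6] → 'xzxz'.
Captured: group 1 = 'xz'.

(2, 6)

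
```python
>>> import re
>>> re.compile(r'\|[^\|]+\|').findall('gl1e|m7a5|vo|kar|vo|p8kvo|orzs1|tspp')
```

['|m7a5|', '|kar|', '|p8kvo|']

Since nothing is captured, `findall` lists the 3 matched substrings directly.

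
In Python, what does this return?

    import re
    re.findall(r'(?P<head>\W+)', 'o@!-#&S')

The pattern matches one or more of a non-word character (captured as 'head').
Scanning left to right: at [1:6] match '@!-#&', group 1 = '@!-#&'.
Because there's exactly one group, `findall` drops the full match and keeps group 1 from the one hit.

['@!-#&']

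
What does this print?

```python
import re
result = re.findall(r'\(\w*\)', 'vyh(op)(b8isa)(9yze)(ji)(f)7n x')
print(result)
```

['(op)', '(b8isa)', '(9yze)', '(ji)', '(f)']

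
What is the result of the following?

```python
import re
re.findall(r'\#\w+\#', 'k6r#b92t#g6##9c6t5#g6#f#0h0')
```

['#b92t#', '#9c6t5#', '#f#']

`findall` yields the raw match text (3 of them) because the pattern has no groups.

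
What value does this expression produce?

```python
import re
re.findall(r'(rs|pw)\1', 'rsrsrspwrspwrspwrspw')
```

['rs']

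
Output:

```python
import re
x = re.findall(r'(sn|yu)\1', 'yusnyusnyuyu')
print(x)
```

['yu']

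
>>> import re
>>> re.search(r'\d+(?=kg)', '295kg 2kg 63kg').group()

'295'

The `(?=…)`/`(?<=…)` assertion just peeks at neighbouring text; it doesn't advance the match position.
`re.search` tries every starting position until one works.
The match spans [0:3] → '295'.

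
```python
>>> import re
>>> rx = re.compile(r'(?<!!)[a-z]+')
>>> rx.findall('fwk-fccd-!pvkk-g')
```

['fwk', 'fccd', 'vkk', 'g']

A negative assertion filters positions out without eating any characters.
No capturing groups, so `findall` returns the 4 full match strings.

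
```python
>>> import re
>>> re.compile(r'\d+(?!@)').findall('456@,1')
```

['45', '1']

`(?!…)`/`(?<!…)` only lets a position through if the neighbouring text does NOT match; no characters are consumed.
Walking the string: at [0:2] → '45'; at [5:6] → '1'.
No capturing groups, so `findall` returns the 2 full match strings.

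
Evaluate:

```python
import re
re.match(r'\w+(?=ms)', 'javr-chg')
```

None

Lookahead/lookbehind check context without consuming it, so the matched span excludes the asserted characters.
`re.match` only tries the pattern at the start of the string.
Here the pattern fails at index 0, so the call returns None.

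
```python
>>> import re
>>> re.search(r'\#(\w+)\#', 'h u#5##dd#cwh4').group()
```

'#5#'

The match spans [3:6] → '#5#'.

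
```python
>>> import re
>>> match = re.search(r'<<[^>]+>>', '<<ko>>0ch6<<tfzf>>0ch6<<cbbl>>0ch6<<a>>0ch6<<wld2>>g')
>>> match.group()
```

The match spans [0:6] → '<<ko>>'.

'<<ko>>'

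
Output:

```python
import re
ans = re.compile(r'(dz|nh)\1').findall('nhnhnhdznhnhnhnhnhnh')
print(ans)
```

['nh', 'nh', 'nh', 'nh']

The backreference `\1` re-matches whatever the first group consumed, character for character.
Matches: at [0:4] match 'nhnh', group 1 = 'nh'; at [8:12] match 'nhnh', group 1 = 'nh'; at [12:16] match 'nhnh', group 1 = 'nh'; at [16:20] match 'nhnh', group 1 = 'nh'.
With a single group, `findall` returns only what that group captured — 4 items.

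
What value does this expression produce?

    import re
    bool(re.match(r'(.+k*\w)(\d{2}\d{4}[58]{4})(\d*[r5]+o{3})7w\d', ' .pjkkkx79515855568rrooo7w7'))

False

Pattern: one or more of any character, then zero or more of the literal 'k', then a word character (captured); then exactly 2 of a digit, then exactly 4 of a digit, then exactly 4 of one of [58] (captured); then zero or more of a digit, then one or more of one of [r5], then exactly 3 of a literal 'o' (captured); then the literal '7w', then a digit.
With `match`, the pattern is implicitly anchored at the beginning.
Here position 0 doesn't satisfy it, so the call returns None, and `bool(None)` is False.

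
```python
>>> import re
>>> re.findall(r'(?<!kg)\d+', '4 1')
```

['4', '1']

A negative assertion filters positions out without eating any characters.
Scanning left to right: at [0:1] → '4'; at [2:3] → '1'.
No capturing groups, so `findall` returns the 2 full match strings.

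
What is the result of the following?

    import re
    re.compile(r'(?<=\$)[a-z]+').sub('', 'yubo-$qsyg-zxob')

The positive lookaround only admits positions where the adjacent text matches; those characters stay outside the span.
Every occurrence is swapped for ''.

'yubo-$-zxob'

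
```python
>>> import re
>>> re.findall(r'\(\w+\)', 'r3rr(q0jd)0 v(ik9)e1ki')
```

Walking the string: at [4:10] → '(q0jd)'; at [13:18] → '(ik9)'.
Since nothing is captured, `findall` lists the 2 matched substrings directly.

['(q0jd)', '(ik9)']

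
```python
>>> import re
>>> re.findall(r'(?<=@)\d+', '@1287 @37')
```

The `(?=…)`/`(?<=…)` assertion just peeks at neighbouring text; it doesn't advance the match position.
Scanning left to right: at [1:5] → '1287'; at [7:9] → '37'.
With no groups in the pattern, `findall` gives back each whole match — 2 here.

['1287', '37']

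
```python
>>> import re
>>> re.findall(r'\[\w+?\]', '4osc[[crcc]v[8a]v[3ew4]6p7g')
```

Matches: at [5:11] → '[crcc]'; at [12:16] → '[8a]'; at [17:23] → '[3ew4]'.
With no groups in the pattern, `findall` gives back each whole match — 3 here.

['[crcc]', '[8a]', '[3ew4]']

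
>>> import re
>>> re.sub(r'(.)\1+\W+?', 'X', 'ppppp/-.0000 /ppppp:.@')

After group 1 captures some text, `\1` only succeeds where that same text appears again.
Every occurrence is swapped for 'X'.

'X-.X/X.@'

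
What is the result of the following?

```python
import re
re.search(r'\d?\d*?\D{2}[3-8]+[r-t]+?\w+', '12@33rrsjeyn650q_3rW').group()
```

'650q_3rW'

Pattern: optionally a digit, then zero or more of a digit (lazy), then exactly 2 of a non-digit; then one or more of a character in [3-8], then one or more of a character in [r-t] (lazy), then one or more of a word character.
`re.search` scans for the first position where the pattern succeeds.
The match spans [12:20] → '650q_3rW'.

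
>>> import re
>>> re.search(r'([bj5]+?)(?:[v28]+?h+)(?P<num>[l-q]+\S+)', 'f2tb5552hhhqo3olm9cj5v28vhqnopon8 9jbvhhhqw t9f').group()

The pattern matches one or more of one of [bj5] (lazy) (captured); then one or more of one of [v28] (lazy), then one or more of the literal 'h' (non-capturing group); then one or more of a character in [l-q], then one or more of a non-whitespace character (captured as 'num').
The match spans [3:33] → 'b5552hhhqo3olm9cj5v28vhqnopon8'.

'b5552hhhqo3olm9cj5v28vhqnopon8'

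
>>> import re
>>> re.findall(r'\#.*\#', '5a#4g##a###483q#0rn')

['#4g##a###483q#']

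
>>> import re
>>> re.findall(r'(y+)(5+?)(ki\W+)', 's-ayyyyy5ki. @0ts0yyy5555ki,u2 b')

[('yyyyy', '5', 'ki. @'), ('yyy', '5555', 'ki,')]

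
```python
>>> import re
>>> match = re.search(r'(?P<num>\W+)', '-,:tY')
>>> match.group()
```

'-,:'

Pattern: one or more of a non-word character (captured as 'num').
`re.search` tries every starting position until one works.
The match spans [0:3] → '-,:'.
Captured: group 1 = '-,:'.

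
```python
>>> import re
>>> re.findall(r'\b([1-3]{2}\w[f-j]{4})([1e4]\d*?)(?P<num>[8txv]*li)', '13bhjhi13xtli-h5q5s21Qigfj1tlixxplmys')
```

`findall` packs the 3 group values into a tuple for every match.

[('13bhjhi', '13', 'xtli')]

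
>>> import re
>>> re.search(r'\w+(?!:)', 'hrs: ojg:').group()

The negative lookaround is zero-width — it rules out positions where the adjacent text would match, without consuming anything.
Unlike `match`, `search` isn't anchored — it looks for the pattern anywhere in the string.
The match spans [0:2] → 'hr'.

'hr'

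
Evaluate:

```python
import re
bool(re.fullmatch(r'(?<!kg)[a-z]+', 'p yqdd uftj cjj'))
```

`fullmatch` succeeds only if the pattern covers the string from start to end.
Here the string isn't matched end-to-end, so the call returns None, and `bool(None)` is False.

False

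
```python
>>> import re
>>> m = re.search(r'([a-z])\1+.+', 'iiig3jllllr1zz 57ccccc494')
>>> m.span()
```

A backreference is literal: `\1` must see the identical characters the first group matched.
The match spans [0:25] → 'iiig3jllllr1zz 57ccccc494'.

(0, 25)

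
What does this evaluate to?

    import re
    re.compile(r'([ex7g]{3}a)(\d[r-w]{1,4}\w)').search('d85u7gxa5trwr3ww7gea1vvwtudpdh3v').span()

(4, 14)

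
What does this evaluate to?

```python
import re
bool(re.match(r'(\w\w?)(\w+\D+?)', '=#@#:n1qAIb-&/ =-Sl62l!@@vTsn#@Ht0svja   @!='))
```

False

`match` is anchored at position 0; if the pattern doesn't fit there, it returns None.
Here the pattern fails at index 0, so the call returns None, and `bool(None)` is False.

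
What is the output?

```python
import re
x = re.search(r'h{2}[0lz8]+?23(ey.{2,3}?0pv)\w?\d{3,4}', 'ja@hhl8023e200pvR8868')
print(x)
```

None

The pattern matches exactly 2 of a literal 'h', then one or more of one of [0lz8] (lazy), then the literal '23'; then the literal 'ey', then 2 to 3 of any character (lazy), then the literal '0pv' (captured); then optionally a word character, then 3 to 4 of a digit.
`search` walks the string left to right and returns the first match it finds.
Here no position works, so the call returns None.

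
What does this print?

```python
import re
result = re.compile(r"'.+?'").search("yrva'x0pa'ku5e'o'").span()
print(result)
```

Because the quantifier is non-greedy, it stops expanding at the earliest point where the rest of the pattern can succeed.
The match spans [4:10] → "'x0pa'".

(4, 10)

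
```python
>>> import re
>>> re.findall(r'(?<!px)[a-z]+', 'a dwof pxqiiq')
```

['a', 'dwof', 'pxqiiq']

A negative assertion filters positions out without eating any characters.
Since nothing is captured, `findall` lists the 3 matched substrings directly.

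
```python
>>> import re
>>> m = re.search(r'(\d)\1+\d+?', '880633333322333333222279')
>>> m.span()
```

After group 1 captures some text, `\1` only succeeds where that same text appears again.
The match spans [0:3] → '880'.

(0, 3)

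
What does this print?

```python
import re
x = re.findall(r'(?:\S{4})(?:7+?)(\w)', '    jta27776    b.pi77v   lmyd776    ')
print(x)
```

Pattern: exactly 4 of a non-whitespace character (non-capturing group); then one or more of a literal '7' (lazy) (non-capturing group); then a word character (captured).
Because the quantifier is non-greedy, it stops expanding at the earliest point where the rest of the pattern can succeed.
Walking the string: at [4:10] match 'jta277', group 1 = '7'; at [16:22] match 'b.pi77', group 1 = '7'; at [26:32] match 'lmyd77', group 1 = '7'.
`findall` collects group 1 from each match (3 total).

['7', '7', '7']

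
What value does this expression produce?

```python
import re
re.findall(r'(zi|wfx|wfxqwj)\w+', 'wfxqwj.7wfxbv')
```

['wfx', 'wfx']

Walking the string: at [0:6] match 'wfxqwj', group 1 = 'wfx'; at [8:13] match 'wfxbv', group 1 = 'wfx'.
Because there's exactly one group, `findall` drops the full match and keeps group 1 from each hit.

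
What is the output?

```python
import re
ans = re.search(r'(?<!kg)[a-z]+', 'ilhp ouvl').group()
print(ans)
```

ilhp

Because the assertion is negative and zero-width, positions next to the forbidden text are skipped.
`re.search` tries every starting position until one works.
The match spans [0:4] → 'ilhp'.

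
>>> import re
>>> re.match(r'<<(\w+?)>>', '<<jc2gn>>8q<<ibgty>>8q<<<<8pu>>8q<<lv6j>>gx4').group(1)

'jc2gn'

`re.match` won't scan ahead — the pattern has to work from the very first character.
The match spans [0:9] → '<<jc2gn>>'.
Captured: group 1 = 'jc2gn'.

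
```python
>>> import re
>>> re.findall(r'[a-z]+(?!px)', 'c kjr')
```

['c', 'kjr']

A negative assertion filters positions out without eating any characters.
Matches: at [0:1] → 'c'; at [2:5] → 'kjr'.
`findall` yields the raw match text (2 of them) because the pattern has no groups.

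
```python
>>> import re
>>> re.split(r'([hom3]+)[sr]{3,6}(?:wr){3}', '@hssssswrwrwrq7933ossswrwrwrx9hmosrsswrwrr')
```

['@', 'h', 'q79', '33o', 'x9hmosrsswrwrr']

This matches one or more of one of [hom3] (captured); then 3 to 6 of one of [sr], then the literal 'wr' repeated 3 times.
Matches to split on: at [1:13] → 'hssssswrwrwr'; at [16:28] → '33ossswrwrwr'.
Because the pattern has a capturing group, `split` also inserts each captured text between the pieces.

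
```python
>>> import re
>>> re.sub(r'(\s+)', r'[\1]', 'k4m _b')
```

'k4m[ ]_b'

Pattern: one or more of whitespace (captured).
`\1` in the replacement pulls in group 1's text for each match.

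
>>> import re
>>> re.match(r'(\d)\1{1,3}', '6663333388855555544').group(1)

A backreference is literal: `\1` must see the identical characters the first group matched.
`match` is anchored at position 0; if the pattern doesn't fit there, it returns None.
The match spans [0:3] → '666'.
Captured: group 1 = '6'.

'6'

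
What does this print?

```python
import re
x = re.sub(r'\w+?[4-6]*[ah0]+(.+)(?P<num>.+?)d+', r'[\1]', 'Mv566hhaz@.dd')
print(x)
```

[z@.]

Pattern: one or more of a word character (lazy), then zero or more of a character in [4-6]; then one or more of one of [ah0]; then one or more of any character (captured); then one or more of any character (lazy) (captured as 'num'); then one or more of a literal 'd'.
Matches: at [0:13] → 'Mv566hhaz@.dd'.
`\1` in the replacement pulls in group 1's text for each match.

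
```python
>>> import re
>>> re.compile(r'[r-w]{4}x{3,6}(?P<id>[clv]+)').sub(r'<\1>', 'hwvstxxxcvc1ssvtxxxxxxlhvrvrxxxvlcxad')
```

Pattern: exactly 4 of a character in [r-w], then 3 to 6 of the literal 'x'; then one or more of one of [clv] (captured as 'id').
Matches: at [1:11] → 'wvstxxxcvc'; at [12:23] → 'ssvtxxxxxxl'; at [24:34] → 'vrvrxxxvlc'.
Each match is replaced using the text its own group 1 captured.

'h<cvc>1<l>h<vlc>xad'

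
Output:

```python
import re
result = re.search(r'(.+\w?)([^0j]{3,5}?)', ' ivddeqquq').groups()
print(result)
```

(' ivddeq', 'quq')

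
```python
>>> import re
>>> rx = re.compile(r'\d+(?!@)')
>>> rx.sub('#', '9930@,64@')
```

'#0@,#4@'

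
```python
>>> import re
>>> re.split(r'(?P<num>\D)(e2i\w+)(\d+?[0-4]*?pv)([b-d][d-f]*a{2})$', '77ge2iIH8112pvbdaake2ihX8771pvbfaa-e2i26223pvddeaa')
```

['77ge2iIH8112pvbdaake2ihX8771pvbfaa', '-', 'e2i2622', '3pv', 'ddeaa', '']

With a capturing group present, the delimiter's captured portion is kept in the result list.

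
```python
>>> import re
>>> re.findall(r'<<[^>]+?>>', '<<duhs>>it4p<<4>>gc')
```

Matches: at [0:8] → '<<duhs>>'; at [12:17] → '<<4>>'.
`findall` yields the raw match text (2 of them) because the pattern has no groups.

['<<duhs>>', '<<4>>']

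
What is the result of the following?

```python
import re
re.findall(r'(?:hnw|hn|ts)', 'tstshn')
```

['ts', 'ts', 'hn']

`findall` yields the raw match text (3 of them) because the pattern has no groups.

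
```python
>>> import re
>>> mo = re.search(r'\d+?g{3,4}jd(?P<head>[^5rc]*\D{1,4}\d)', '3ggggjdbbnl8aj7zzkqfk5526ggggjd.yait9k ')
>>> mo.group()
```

'3ggggjdbbnl8aj7zzkqfk5'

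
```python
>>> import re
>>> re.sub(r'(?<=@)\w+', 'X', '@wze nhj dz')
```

'@X nhj dz'

The `(?=…)`/`(?<=…)` assertion just peeks at neighbouring text; it doesn't advance the match position.
`sub` substitutes 'X' at each match site.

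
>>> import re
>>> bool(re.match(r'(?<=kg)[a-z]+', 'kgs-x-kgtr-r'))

False

The lookaround is zero-width — it requires the adjacent text to match without consuming it, so the asserted text isn't part of the match.
`match` is anchored at position 0; if the pattern doesn't fit there, it returns None.
Here position 0 doesn't satisfy it, so the call returns None, and `bool(None)` is False.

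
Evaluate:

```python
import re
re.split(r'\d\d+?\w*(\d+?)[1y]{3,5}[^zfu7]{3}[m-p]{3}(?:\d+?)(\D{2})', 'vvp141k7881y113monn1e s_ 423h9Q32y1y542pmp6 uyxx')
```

Pattern: a digit, then one or more of a digit (lazy), then zero or more of a word character; then one or more of a digit (lazy) (captured); then 3 to 5 of one of [1y], then exactly 3 of any character except [zfu7], then exactly 3 of a character in [m-p]; then one or more of a digit (lazy) (non-capturing group); then exactly 2 of a non-digit (captured).
Matches to split on: at [3:22] → '141k7881y113monn1e '; at [25:45] → '423h9Q32y1y542pmp6 u'.
With a capturing group present, the delimiter's captured portion is kept in the result list.

['vvp', '8', 'e ', 's_ ', '2', ' u', 'yxx']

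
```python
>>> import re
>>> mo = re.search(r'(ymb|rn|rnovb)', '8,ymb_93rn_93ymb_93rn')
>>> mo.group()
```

'ymb'

The match spans [2:5] → 'ymb'.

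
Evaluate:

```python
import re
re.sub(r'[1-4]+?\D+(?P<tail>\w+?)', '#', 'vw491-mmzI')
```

Pattern: one or more of a character in [1-4] (lazy), then one or more of a non-digit; then one or more of a word character (lazy) (captured as 'tail').
Every occurrence is swapped for '#'.

'vw49#'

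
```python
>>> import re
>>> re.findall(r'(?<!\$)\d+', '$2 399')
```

['399']

A negative assertion filters positions out without eating any characters.
Scanning left to right: at [3:6] → '399'.
No capturing groups, so `findall` returns the 1 full match string.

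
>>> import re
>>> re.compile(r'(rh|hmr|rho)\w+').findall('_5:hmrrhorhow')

['hmr']

Matches: at [3:13] match 'hmrrhorhow', group 1 = 'hmr'.
`findall` collects group 1 from the one match (1 total).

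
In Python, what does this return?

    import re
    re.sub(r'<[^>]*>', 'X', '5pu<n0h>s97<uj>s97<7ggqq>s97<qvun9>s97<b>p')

'5puXs97Xs97Xs97Xs97Xp'

Each match is replaced by 'X'.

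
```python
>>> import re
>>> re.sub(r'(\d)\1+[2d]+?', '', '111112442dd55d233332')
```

The backreference `\1` re-matches whatever the first group consumed, character for character.
Every occurrence is swapped for ''.

'dd2'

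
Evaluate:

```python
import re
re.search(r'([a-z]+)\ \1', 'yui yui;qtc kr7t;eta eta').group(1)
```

'yui'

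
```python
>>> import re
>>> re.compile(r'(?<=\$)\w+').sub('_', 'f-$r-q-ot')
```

'f-$_-q-ot'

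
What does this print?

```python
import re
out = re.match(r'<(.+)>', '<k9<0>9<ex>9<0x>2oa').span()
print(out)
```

`re.match` only tries the pattern at the start of the string.
The match spans [0:16] → '<k9<0>9<ex>9<0x>'.
Captured: group 1 = 'k9<0>9<ex>9<0x'.

(0, 16)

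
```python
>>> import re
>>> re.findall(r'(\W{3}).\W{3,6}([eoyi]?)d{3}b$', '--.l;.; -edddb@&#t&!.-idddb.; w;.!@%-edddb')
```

[('.; ', 'e')]

This matches exactly 3 of a non-word character (captured); then any character, then 3 to 6 of a non-word character; then optionally one of [eoyi] (captured); then exactly 3 of a literal 'd', then a literal 'b'; then anchored at the end.
Matches: at [27:42] match '.; w;.!@%-edddb', groups = ('.; ', 'e').
`findall` packs the 2 group values into a tuple for every match.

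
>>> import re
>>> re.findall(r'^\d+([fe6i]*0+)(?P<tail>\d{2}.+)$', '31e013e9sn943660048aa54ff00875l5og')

[('e0', '13e9sn943660048aa54ff00875l5og')]

The pattern matches anchored at the start of the string; then one or more of a digit; then zero or more of one of [fe6i], then one or more of the literal '0' (captured); then exactly 2 of a digit, then one or more of any character (captured as 'tail'); then anchored at the end.
2 groups means the one result is a tuple of 2 captured strings — 1 here.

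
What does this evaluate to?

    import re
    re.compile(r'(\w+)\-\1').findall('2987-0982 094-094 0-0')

After group 1 captures some text, `\1` only succeeds where that same text appears again.
Walking the string: at [10:17] match '094-094', group 1 = '094'; at [18:21] match '0-0', group 1 = '0'.
Because there's exactly one group, `findall` drops the full match and keeps group 1 from each hit.

['094', '0']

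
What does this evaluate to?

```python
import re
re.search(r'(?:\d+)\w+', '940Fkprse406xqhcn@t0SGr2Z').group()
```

'940Fkprse406xqhcn'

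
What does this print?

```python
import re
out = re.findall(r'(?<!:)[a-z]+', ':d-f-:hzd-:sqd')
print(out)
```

A negative assertion filters positions out without eating any characters.
Since nothing is captured, `findall` lists the 3 matched substrings directly.

['f', 'zd', 'qd']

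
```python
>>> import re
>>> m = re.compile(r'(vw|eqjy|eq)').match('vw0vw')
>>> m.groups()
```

('vw',)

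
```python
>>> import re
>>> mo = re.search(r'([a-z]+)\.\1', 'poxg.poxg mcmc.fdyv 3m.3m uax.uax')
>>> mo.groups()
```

('poxg',)

The match spans [0:9] → 'poxg.poxg'.
Captured: group 1 = 'poxg'.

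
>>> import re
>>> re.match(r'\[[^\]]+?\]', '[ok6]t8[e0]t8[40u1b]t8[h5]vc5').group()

'[ok6]'

`re.match` only tries the pattern at the start of the string.
The match spans [0:5] → '[ok6]'.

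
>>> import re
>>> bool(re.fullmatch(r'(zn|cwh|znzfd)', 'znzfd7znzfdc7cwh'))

`re.fullmatch` is like wrapping the pattern in `^…$` (in single-line mode).
Here the string isn't matched end-to-end, so the call returns None, and `bool(None)` is False.

False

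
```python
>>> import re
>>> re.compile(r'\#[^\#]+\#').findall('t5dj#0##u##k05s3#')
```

Walking the string: at [4:7] → '#0#'; at [7:10] → '#u#'; at [10:17] → '#k05s3#'.
`findall` yields the raw match text (3 of them) because the pattern has no groups.

['#0#', '#u#', '#k05s3#']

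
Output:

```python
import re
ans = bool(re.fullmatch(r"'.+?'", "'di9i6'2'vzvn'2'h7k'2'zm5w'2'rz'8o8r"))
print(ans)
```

False

`re.fullmatch` requires the pattern to consume the entire string.
Here the string isn't matched end-to-end, so the call returns None, and `bool(None)` is False.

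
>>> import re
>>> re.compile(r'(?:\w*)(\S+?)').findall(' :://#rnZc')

The pattern matches zero or more of a word character (non-capturing group); then one or more of a non-whitespace character (lazy) (captured).
Walking the string: at [1:2] match ':', group 1 = ':'; at [2:3] match ':', group 1 = ':'; at [3:4] match '/', group 1 = '/'; at [4:5] match '/', group 1 = '/'; at [5:6] match '#', group 1 = '#'; ….
One capturing group, so `findall` returns just the captured substring from each match — 6 in all.

[':', ':', '/', '/', '#', 'c']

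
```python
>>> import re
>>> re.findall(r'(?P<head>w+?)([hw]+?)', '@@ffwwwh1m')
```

[('w', 'w'), ('w', 'h')]

The pattern matches one or more of a literal 'w' (lazy) (captured as 'head'); then one or more of one of [hw] (lazy) (captured).
A non-greedy quantifier consumes as few characters as it can — just enough that the remainder of the pattern still matches from where it stops; whatever follows it matches normally.
Matches: at [4:6] match 'ww', groups = ('w', 'w'); at [6:8] match 'wh', groups = ('w', 'h').
`findall` packs the 2 group values into a tuple for every match.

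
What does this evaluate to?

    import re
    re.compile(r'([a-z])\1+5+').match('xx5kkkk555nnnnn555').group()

After group 1 captures some text, `\1` only succeeds where that same text appears again.
`match` is anchored at position 0; if the pattern doesn't fit there, it returns None.
The match spans [0:3] → 'xx5'.
Captured: group 1 = 'x'.

'xx5'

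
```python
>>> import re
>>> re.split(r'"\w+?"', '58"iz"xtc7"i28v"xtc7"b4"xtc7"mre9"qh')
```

['58', 'xtc7', 'xtc7', 'xtc7', 'qh']

Matches to split on: at [2:6] → '"iz"'; at [10:16] → '"i28v"'; at [20:24] → '"b4"'; at [28:34] → '"mre9"'.
Each match becomes a cut point; 5 segments remain.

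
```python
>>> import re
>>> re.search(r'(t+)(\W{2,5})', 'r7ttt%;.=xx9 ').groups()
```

The match spans [2:9] → 'ttt%;.='.
Captured: group 1 = 'ttt', group 2 = '%;.='.

('ttt', '%;.=')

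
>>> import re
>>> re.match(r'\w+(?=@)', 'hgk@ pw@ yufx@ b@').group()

`match` is anchored at position 0; if the pattern doesn't fit there, it returns None.
The match spans [0:3] → 'hgk'.

'hgk'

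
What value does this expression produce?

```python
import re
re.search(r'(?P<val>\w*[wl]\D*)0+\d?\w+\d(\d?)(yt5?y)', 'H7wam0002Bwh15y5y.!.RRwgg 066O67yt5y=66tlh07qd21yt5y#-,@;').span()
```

The pattern matches zero or more of a word character, then one of [wl], then zero or more of a non-digit (captured as 'val'); then one or more of a literal '0'; then optionally a digit; then one or more of a word character, then a digit; then optionally a digit (captured); then the literal 'yt', then optionally the literal '5', then the literal 'y' (captured).
`re.search` scans for the first position where the pattern succeeds.
The match spans [20:36] → 'RRwgg 066O67yt5y'.
Captured: group 1 = 'RRwgg ', group 2 = '', group 3 = 'yt5y'.

(20, 36)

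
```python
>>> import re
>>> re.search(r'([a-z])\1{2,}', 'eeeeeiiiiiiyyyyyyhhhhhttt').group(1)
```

A backreference is literal: `\1` must see the identical characters the first group matched.
`search` walks the string left to right and returns the first match it finds.
The match spans [0:5] → 'eeeee'.
Captured: group 1 = 'e'.

'e'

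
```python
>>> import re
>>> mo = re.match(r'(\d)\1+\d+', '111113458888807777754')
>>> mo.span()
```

(0, 21)

`match` is anchored at position 0; if the pattern doesn't fit there, it returns None.
The match spans [0:21] → '111113458888807777754'.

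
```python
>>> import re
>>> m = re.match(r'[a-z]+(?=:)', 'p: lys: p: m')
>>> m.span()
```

(0, 1)

Because the assertion is zero-width, the text it checks is not consumed and won't appear in the result.
`re.match` won't scan ahead — the pattern has to work from the very first character.
The match spans [0:1] → 'p'.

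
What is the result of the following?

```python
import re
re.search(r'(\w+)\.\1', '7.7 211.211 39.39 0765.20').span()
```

A backreference is literal: `\1` must see the identical characters the first group matched.
The match spans [0:3] → '7.7'.

(0, 3)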